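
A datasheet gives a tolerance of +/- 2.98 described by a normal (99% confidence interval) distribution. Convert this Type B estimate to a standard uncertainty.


u_B = half_width / 2.576
u_B = 2.98 / 2.576
u_B = 1.1568

1.1568


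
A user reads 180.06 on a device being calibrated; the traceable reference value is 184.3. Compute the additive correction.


Correction = standard - reading
= 184.3 - 180.06
= 4.2400

4.2400


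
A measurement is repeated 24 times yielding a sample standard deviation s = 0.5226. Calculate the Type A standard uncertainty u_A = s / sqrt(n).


u_A = s / sqrt(n)
u_A = 0.5226 / sqrt(24)
u_A = 0.5226 / 4.8989795
u_A = 0.1067

0.1067


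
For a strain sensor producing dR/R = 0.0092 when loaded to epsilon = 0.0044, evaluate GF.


GF = (dR/R) / epsilon
= 0.0092 / 0.0044
= 2.0909

2.0909


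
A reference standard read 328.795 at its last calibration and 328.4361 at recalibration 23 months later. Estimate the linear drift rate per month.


rate = (v2 - v1) / months
= (328.4361 - 328.795) / 23
= -0.3589 / 23
= -0.0156

-0.0156


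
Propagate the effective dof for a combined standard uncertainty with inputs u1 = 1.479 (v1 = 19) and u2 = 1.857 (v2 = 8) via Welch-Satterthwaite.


uc = sqrt(u1^2 + u2^2) = sqrt(1.479^2 + 1.857^2) = 2.3740029
v_eff = uc^4 / (u1^4/v1 + u2^4/v2)
= 2.3740029^4 / (1.479^4/19 + 1.857^4/8)
= 31.763253 / 1.7383118
v_eff = 18.2725

18.2725


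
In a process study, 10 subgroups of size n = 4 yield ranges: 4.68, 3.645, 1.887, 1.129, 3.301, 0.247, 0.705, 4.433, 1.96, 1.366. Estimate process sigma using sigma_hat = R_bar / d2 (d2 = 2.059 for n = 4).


R_bar = (4.68 + 3.645 + 1.887 + 1.129 + 3.301 + 0.247 + 0.705 + 4.433 + 1.96 + 1.366) / 10
R_bar = 23.353 / 10 = 2.3353
sigma_hat = R_bar / d2 = 2.3353 / 2.059 = 1.1342

1.1342


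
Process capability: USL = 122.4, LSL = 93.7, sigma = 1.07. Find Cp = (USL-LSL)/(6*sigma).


Cp = (USL - LSL) / (6 * sigma)
= (122.4 - 93.7) / (6 * 1.07)
= 28.7000 / 6.4200
= 4.4704

4.4704


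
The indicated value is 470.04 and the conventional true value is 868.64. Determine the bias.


Systematic error = measured - true
= 470.04 - 868.64
= -398.6000

-398.6000


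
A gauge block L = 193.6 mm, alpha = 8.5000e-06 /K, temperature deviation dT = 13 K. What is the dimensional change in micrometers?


dL = L * alpha * dT
= 193.6 * 8.5000e-06 * 13
= 0.0213928 mm
dL_um = 0.0213928 * 1000 = 21.3928 um

21.3928


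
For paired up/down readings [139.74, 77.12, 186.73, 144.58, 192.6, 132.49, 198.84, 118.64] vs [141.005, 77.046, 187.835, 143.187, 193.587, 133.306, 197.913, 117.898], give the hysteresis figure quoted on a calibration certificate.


|139.74 - 141.005| = 1.2650
|77.12 - 77.046| = 0.0740
|186.73 - 187.835| = 1.1050
|144.58 - 143.187| = 1.3930
|192.6 - 193.587| = 0.9870
|132.49 - 133.306| = 0.8160
|198.84 - 197.913| = 0.9270
|118.64 - 117.898| = 0.7420
hysteresis = max(diffs) = 1.3930

1.3930


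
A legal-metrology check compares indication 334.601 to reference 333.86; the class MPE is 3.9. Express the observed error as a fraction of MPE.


e = indication - reference = 334.601 - 333.86 = 0.7410
|e| = 0.7410
ratio = |e| / MPE = 0.7410 / 3.9
ratio = 0.1900

0.1900


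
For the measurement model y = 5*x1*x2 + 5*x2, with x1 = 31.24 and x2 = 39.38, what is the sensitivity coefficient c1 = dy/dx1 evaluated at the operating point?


y = 5*x1*x2 + 5*x2
dy/dx1 = 5*x2
Evaluate at x2 = 39.38: c1 = 5 * 39.38
c1 = 196.9000

196.9000


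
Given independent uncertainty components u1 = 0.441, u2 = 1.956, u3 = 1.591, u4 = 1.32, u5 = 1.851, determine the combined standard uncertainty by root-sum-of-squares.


uc = sqrt(0.441^2 + 1.956^2 + 1.591^2 + 1.32^2 + 1.851^2)
uc = sqrt(11.720299)
uc = 3.4235

3.4235


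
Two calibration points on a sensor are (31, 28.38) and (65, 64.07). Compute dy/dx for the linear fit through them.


slope = (y2 - y1) / (x2 - x1)
= (64.07 - 28.38) / (65 - 31)
= 35.6900 / 34
= 1.0497

1.0497


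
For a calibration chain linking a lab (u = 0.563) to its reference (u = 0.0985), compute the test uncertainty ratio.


TUR = u_lab / u_ref
= 0.563 / 0.0985
= 5.7157

5.7157


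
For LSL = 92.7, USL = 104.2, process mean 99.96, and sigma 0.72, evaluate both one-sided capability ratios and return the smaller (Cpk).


Cpu = (USL - mean) / (3*sigma) = (104.2 - 99.96) / (3*0.72) = 1.9630
Cpl = (mean - LSL) / (3*sigma) = (99.96 - 92.7) / (3*0.72) = 3.3611
Cpk = min(Cpu, Cpl) = 1.9630

1.9630


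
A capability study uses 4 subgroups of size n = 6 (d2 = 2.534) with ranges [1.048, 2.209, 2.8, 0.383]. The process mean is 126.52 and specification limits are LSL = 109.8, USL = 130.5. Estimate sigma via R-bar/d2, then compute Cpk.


R_bar = (1.048 + 2.209 + 2.8 + 0.383) / 4 = 1.61
sigma = R_bar / d2 = 1.61 / 2.534 = 0.63535912
Cp = (USL - LSL)/(6*sigma) = (130.5 - 109.8)/(6*0.63535912) = 5.4300
Cpu = (130.5 - 126.52)/(3*0.63535912) = 2.0881
Cpl = (126.52 - 109.8)/(3*0.63535912) = 8.7719
Cpk = min(Cpu, Cpl) = 2.0881

2.0881


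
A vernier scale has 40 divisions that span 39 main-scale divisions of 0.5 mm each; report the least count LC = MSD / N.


LC = MSD / n_div
= 0.5 / 40
= 0.0125

0.0125


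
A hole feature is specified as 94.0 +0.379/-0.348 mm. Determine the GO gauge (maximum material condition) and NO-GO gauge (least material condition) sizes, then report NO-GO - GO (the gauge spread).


GO = nominal - lower_tol (smallest hole = maximum material condition)
GO = 94.0 - 0.348 = 93.652
NO-GO = nominal + upper_tol (largest hole = least material condition)
NO-GO = 94.0 + 0.379 = 94.379
spread = NO-GO - GO = 94.379 - 93.652 = 0.7270

0.7270


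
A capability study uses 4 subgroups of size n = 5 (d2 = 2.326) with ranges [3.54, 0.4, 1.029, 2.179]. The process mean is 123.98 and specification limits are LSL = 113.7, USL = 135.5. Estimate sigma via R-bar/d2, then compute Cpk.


R_bar = (3.54 + 0.4 + 1.029 + 2.179) / 4 = 1.787
sigma = R_bar / d2 = 1.787 / 2.326 = 0.76827171
Cp = (USL - LSL)/(6*sigma) = (135.5 - 113.7)/(6*0.76827171) = 4.7292
Cpu = (135.5 - 123.98)/(3*0.76827171) = 4.9982
Cpl = (123.98 - 113.7)/(3*0.76827171) = 4.4602
Cpk = min(Cpu, Cpl) = 4.4602

4.4602


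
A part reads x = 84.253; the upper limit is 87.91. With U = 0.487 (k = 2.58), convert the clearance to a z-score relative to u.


u = U / k = 0.487 / 2.58 = 0.18875969
margin = |USL - x| = |87.91 - 84.253| = 3.657
z = margin / u = 3.657 / 0.18875969
z = 19.3738

19.3738


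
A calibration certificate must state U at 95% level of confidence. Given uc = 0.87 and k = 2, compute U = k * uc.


U = k * uc
U = 2 * 0.87
U = 1.7400

1.7400


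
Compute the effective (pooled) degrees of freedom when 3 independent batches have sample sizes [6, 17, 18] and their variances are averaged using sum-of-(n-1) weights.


nu = sum_i (n_i - 1)
nu = ((6 - 1) + (17 - 1) + (18 - 1))
nu = 5 + 16 + 17
nu = 38

38


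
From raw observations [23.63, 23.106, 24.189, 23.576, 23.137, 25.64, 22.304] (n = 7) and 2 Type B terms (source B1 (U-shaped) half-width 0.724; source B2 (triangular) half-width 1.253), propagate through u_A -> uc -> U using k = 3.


mean = (23.63 + 23.106 + 24.189 + 23.576 + 23.137 + 25.64 + 22.304) / 7 = 23.65457143
s = sqrt(sum((x - mean)^2)/(n-1)) = 1.0509656
u_A = s / sqrt(n) = 1.0509656 / sqrt(7) = 0.39722766
u_B1 = 0.724 / sqrt(2) = 0.51194531
u_B2 = 1.253 / sqrt(6) = 0.51153511
uc = sqrt(0.39722766^2 + 0.51194531^2 + 0.51153511^2) = 0.82555798
U = k * uc = 3 * 0.82555798
U = 2.4767

2.4767


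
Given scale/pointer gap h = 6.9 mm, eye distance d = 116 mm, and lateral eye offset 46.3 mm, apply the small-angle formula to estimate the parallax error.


error = h * offset / d
= 6.9 * 46.3 / 116
= 2.7541

2.7541


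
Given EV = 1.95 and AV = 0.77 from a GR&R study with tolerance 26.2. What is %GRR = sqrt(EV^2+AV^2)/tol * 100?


GRR = sqrt(EV^2 + AV^2) = sqrt(1.95^2 + 0.77^2) = 2.0965209
%GRR = GRR / tol * 100 = 2.0965209 / 26.2 * 100
%GRR = 8.0020

8.0020


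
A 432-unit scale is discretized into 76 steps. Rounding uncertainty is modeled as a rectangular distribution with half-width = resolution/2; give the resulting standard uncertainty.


resolution = range / divisions
resolution = 432 / 76 = 5.6842105
u_res = resolution / (2*sqrt(3))
u_res = 5.6842105 / 3.4641016
u_res = 1.6409

1.6409


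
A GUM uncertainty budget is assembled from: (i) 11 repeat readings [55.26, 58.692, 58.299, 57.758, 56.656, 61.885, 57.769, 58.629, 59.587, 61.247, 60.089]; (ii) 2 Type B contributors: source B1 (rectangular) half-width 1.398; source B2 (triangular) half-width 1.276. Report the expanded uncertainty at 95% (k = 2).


mean = (55.26 + 58.692 + 58.299 + 57.758 + 56.656 + 61.885 + 57.769 + 58.629 + 59.587 + 61.247 + 60.089) / 11 = 58.71554545
s = sqrt(sum((x - mean)^2)/(n-1)) = 1.9307106
u_A = s / sqrt(n) = 1.9307106 / sqrt(11) = 0.58213115
u_B1 = 1.398 / sqrt(3) = 0.80713568
u_B2 = 1.276 / sqrt(6) = 0.52092482
uc = sqrt(0.58213115^2 + 0.80713568^2 + 0.52092482^2) = 1.1232575
U = k * uc = 2 * 1.1232575
U = 2.2465

2.2465


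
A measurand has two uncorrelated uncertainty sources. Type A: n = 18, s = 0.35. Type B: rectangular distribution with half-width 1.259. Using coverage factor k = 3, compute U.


u_A = s / sqrt(n) = 0.35 / sqrt(18) = 0.082495791
u_B = half_width / sqrt(3) = 1.259 / sqrt(3) = 0.72688399
uc = sqrt(u_A^2 + u_B^2) = sqrt(0.082495791^2 + 0.72688399^2) = 0.73155033
U = k * uc = 3 * 0.73155033
U = 2.1947

2.1947


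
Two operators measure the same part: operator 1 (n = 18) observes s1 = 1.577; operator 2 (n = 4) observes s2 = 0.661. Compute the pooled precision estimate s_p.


s_p = sqrt(((n1-1)*s1^2 + (n2-1)*s2^2) / (n1+n2-2))
numerator = (18-1)*1.577^2 + (4-1)*0.661^2 = 42.277793 + 1.310763 = 43.588556
denominator = 18 + 4 - 2 = 20
s_p^2 = 43.588556 / 20 = 2.1794278
s_p = sqrt(2.1794278) = 1.4763

1.4763


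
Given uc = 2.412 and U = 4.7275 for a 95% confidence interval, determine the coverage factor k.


k = U / uc
k = 4.7275 / 2.412
k = 1.96

1.96


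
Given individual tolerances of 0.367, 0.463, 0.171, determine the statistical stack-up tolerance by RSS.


RSS = sqrt(0.367^2 + 0.463^2 + 0.171^2)
= sqrt(0.378299)
= 0.6151

0.6151


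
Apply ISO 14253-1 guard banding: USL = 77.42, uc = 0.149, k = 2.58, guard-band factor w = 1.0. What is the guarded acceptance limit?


U = k * uc = 2.58 * 0.149 = 0.38442
guard band g = w * U = 1.0 * 0.38442 = 0.38442
AL = USL - g = 77.42 - 0.38442
AL = 77.0356

77.0356


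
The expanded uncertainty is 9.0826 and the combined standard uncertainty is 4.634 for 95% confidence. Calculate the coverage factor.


k = U / uc
k = 9.0826 / 4.634
k = 1.96

1.96


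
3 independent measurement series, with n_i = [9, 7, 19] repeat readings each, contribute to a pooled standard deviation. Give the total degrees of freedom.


nu = sum_i (n_i - 1)
nu = ((9 - 1) + (7 - 1) + (19 - 1))
nu = 8 + 6 + 18
nu = 32

32


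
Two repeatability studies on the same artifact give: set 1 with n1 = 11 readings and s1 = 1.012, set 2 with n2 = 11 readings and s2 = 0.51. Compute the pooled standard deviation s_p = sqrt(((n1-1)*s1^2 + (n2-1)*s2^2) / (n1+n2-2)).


s_p = sqrt(((n1-1)*s1^2 + (n2-1)*s2^2) / (n1+n2-2))
numerator = (11-1)*1.012^2 + (11-1)*0.51^2 = 10.24144 + 2.601 = 12.84244
denominator = 11 + 11 - 2 = 20
s_p^2 = 12.84244 / 20 = 0.642122
s_p = sqrt(0.642122) = 0.8013

0.8013


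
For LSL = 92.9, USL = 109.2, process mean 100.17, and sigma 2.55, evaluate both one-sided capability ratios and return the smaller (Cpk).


Cpu = (USL - mean) / (3*sigma) = (109.2 - 100.17) / (3*2.55) = 1.1804
Cpl = (mean - LSL) / (3*sigma) = (100.17 - 92.9) / (3*2.55) = 0.9503
Cpk = min(Cpu, Cpl) = 0.9503

0.9503


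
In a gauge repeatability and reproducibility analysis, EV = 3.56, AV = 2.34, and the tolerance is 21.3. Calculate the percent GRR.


GRR = sqrt(EV^2 + AV^2) = sqrt(3.56^2 + 2.34^2) = 4.2601878
%GRR = GRR / tol * 100 = 4.2601878 / 21.3 * 100
%GRR = 20.0009

20.0009


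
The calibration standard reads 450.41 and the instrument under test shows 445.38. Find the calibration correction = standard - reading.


Correction = standard - reading
= 450.41 - 445.38
= 5.0300

5.0300


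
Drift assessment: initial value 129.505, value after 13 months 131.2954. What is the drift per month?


rate = (v2 - v1) / months
= (131.2954 - 129.505) / 13
= 1.7904 / 13
= 0.1377

0.1377


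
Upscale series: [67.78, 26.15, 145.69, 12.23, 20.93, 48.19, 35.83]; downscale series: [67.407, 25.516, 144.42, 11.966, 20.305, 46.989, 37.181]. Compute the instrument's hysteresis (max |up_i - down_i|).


|67.78 - 67.407| = 0.3730
|26.15 - 25.516| = 0.6340
|145.69 - 144.42| = 1.2700
|12.23 - 11.966| = 0.2640
|20.93 - 20.305| = 0.6250
|48.19 - 46.989| = 1.2010
|35.83 - 37.181| = 1.3510
hysteresis = max(diffs) = 1.3510

1.3510


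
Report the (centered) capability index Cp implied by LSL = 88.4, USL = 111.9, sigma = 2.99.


Cp = (USL - LSL) / (6 * sigma)
= (111.9 - 88.4) / (6 * 2.99)
= 23.5000 / 17.9400
= 1.3099

1.3099


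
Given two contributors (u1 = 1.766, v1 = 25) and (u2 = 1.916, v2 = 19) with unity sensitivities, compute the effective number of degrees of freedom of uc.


uc = sqrt(u1^2 + u2^2) = sqrt(1.766^2 + 1.916^2) = 2.6057268
v_eff = uc^4 / (u1^4/v1 + u2^4/v2)
= 2.6057268^4 / (1.766^4/25 + 1.916^4/19)
= 46.101549 / 1.098363
v_eff = 41.9730

41.9730


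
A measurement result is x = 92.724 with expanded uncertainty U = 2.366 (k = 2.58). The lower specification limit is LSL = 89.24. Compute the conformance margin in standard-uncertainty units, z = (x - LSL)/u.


u = U / k = 2.366 / 2.58 = 0.91705426
margin = |LSL - x| = |89.24 - 92.724| = 3.484
z = margin / u = 3.484 / 0.91705426
z = 3.7991

3.7991


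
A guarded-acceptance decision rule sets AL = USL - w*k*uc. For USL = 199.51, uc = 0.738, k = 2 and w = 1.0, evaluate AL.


U = k * uc = 2 * 0.738 = 1.476
guard band g = w * U = 1.0 * 1.476 = 1.476
AL = USL - g = 199.51 - 1.476
AL = 198.0340

198.0340


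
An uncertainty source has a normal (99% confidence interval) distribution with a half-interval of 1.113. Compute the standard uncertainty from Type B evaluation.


u_B = half_width / 2.576
u_B = 1.113 / 2.576
u_B = 0.4321

0.4321


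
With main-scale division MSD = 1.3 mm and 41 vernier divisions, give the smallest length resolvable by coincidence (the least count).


LC = MSD / n_div
= 1.3 / 41
= 0.0317

0.0317


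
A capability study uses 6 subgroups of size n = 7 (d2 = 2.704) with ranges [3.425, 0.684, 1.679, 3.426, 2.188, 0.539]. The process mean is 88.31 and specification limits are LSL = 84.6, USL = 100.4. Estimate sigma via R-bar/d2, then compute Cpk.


R_bar = (3.425 + 0.684 + 1.679 + 3.426 + 2.188 + 0.539) / 6 = 1.9901667
sigma = R_bar / d2 = 1.9901667 / 2.704 = 0.73600839
Cp = (USL - LSL)/(6*sigma) = (100.4 - 84.6)/(6*0.73600839) = 3.5779
Cpu = (100.4 - 88.31)/(3*0.73600839) = 5.4755
Cpl = (88.31 - 84.6)/(3*0.73600839) = 1.6802
Cpk = min(Cpu, Cpl) = 1.6802

1.6802


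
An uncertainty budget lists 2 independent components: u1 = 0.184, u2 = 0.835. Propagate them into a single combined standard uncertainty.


uc = sqrt(0.184^2 + 0.835^2)
uc = sqrt(0.731081)
uc = 0.8550

0.8550


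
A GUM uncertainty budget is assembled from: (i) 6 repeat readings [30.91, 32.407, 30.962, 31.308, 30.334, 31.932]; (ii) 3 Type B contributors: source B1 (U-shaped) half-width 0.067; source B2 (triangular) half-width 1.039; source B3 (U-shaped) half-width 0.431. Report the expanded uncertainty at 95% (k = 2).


mean = (30.91 + 32.407 + 30.962 + 31.308 + 30.334 + 31.932) / 6 = 31.30883333
s = sqrt(sum((x - mean)^2)/(n-1)) = 0.75152762
u_A = s / sqrt(n) = 0.75152762 / sqrt(6) = 0.30680987
u_B1 = 0.067 / sqrt(2) = 0.047376154
u_B2 = 1.039 / sqrt(6) = 0.42416997
u_B3 = 0.431 / sqrt(2) = 0.30476302
uc = sqrt(0.30680987^2 + 0.047376154^2 + 0.42416997^2 + 0.30476302^2) = 0.60759975
U = k * uc = 2 * 0.60759975
U = 1.2152

1.2152


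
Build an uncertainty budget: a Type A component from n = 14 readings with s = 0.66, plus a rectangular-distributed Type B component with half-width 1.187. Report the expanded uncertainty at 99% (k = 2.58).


u_A = s / sqrt(n) = 0.66 / sqrt(14) = 0.17639242
u_B = half_width / sqrt(3) = 1.187 / sqrt(3) = 0.68531477
uc = sqrt(u_A^2 + u_B^2) = sqrt(0.17639242^2 + 0.68531477^2) = 0.70765148
U = k * uc = 2.58 * 0.70765148
U = 1.8257

1.8257


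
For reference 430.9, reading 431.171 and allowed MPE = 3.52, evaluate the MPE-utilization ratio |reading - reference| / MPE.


e = indication - reference = 431.171 - 430.9 = 0.2710
|e| = 0.2710
ratio = |e| / MPE = 0.2710 / 3.52
ratio = 0.0770

0.0770


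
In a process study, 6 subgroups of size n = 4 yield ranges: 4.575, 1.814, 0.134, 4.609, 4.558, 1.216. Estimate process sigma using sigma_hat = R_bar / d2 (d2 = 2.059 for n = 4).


R_bar = (4.575 + 1.814 + 0.134 + 4.609 + 4.558 + 1.216) / 6
R_bar = 16.906 / 6 = 2.8176667
sigma_hat = R_bar / d2 = 2.8176667 / 2.059 = 1.3685

1.3685


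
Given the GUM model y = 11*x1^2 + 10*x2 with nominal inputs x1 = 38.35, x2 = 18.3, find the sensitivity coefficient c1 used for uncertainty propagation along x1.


y = 11*x1^2 + 10*x2
dy/dx1 = 2*11*x1
Evaluate at x1 = 38.35: c1 = 22 * 38.35
c1 = 843.7000

843.7000


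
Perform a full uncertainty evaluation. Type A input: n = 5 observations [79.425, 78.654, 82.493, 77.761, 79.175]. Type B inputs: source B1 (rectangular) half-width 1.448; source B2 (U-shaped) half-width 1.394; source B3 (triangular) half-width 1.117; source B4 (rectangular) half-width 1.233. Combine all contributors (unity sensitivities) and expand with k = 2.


mean = (79.425 + 78.654 + 82.493 + 77.761 + 79.175) / 5 = 79.5016
s = sqrt(sum((x - mean)^2)/(n-1)) = 1.7894918
u_A = s / sqrt(n) = 1.7894918 / sqrt(5) = 0.80028506
u_B1 = 1.448 / sqrt(3) = 0.83600319
u_B2 = 1.394 / sqrt(2) = 0.98570685
u_B3 = 1.117 / sqrt(6) = 0.45601334
u_B4 = 1.233 / sqrt(3) = 0.71187288
uc = sqrt(0.80028506^2 + 0.83600319^2 + 0.98570685^2 + 0.45601334^2 + 0.71187288^2) = 1.7394501
U = k * uc = 2 * 1.7394501
U = 3.4789

3.4789


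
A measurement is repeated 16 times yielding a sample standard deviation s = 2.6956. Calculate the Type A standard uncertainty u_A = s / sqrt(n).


u_A = s / sqrt(n)
u_A = 2.6956 / sqrt(16)
u_A = 2.6956 / 4
u_A = 0.6739

0.6739


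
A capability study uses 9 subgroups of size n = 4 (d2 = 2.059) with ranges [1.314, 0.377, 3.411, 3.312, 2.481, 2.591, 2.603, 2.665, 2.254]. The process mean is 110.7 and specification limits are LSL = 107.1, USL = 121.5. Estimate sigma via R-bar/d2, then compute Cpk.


R_bar = (1.314 + 0.377 + 3.411 + 3.312 + 2.481 + 2.591 + 2.603 + 2.665 + 2.254) / 9 = 2.3342222
sigma = R_bar / d2 = 2.3342222 / 2.059 = 1.1336679
Cp = (USL - LSL)/(6*sigma) = (121.5 - 107.1)/(6*1.1336679) = 2.1170
Cpu = (121.5 - 110.7)/(3*1.1336679) = 3.1755
Cpl = (110.7 - 107.1)/(3*1.1336679) = 1.0585
Cpk = min(Cpu, Cpl) = 1.0585

1.0585


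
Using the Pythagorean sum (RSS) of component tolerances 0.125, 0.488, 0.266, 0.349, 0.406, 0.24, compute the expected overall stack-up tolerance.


RSS = sqrt(0.125^2 + 0.488^2 + 0.266^2 + 0.349^2 + 0.406^2 + 0.24^2)
= sqrt(0.668762)
= 0.8178

0.8178


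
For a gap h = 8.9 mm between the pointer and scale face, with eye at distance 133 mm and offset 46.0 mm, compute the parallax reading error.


error = h * offset / d
= 8.9 * 46.0 / 133
= 3.0782

3.0782


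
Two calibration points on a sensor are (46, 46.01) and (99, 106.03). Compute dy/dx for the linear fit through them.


slope = (y2 - y1) / (x2 - x1)
= (106.03 - 46.01) / (99 - 46)
= 60.0200 / 53
= 1.1325

1.1325


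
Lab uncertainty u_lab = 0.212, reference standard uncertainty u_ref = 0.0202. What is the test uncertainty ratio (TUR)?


TUR = u_lab / u_ref
= 0.212 / 0.0202
= 10.4950

10.4950


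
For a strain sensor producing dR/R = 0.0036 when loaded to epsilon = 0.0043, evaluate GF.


GF = (dR/R) / epsilon
= 0.0036 / 0.0043
= 0.8372

0.8372


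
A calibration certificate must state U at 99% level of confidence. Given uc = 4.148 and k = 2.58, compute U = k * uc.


U = k * uc
U = 2.58 * 4.148
U = 10.7018

10.7018


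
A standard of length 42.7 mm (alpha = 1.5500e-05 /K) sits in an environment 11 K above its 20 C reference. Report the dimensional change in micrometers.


dL = L * alpha * dT
= 42.7 * 1.5500e-05 * 11
= 0.0072804 mm
dL_um = 0.0072804 * 1000 = 7.2804 um

7.2804


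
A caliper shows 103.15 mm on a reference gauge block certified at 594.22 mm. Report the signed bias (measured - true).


Systematic error = measured - true
= 103.15 - 594.22
= -491.0700

-491.0700


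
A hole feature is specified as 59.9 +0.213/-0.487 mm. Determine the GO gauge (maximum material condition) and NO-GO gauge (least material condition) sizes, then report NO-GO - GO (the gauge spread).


GO = nominal - lower_tol (smallest hole = maximum material condition)
GO = 59.9 - 0.487 = 59.413
NO-GO = nominal + upper_tol (largest hole = least material condition)
NO-GO = 59.9 + 0.213 = 60.113
spread = NO-GO - GO = 60.113 - 59.413 = 0.7000

0.7000


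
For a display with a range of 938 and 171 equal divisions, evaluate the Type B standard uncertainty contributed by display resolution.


resolution = range / divisions
resolution = 938 / 171 = 5.4853801
u_res = resolution / (2*sqrt(3))
u_res = 5.4853801 / 3.4641016
u_res = 1.5835

1.5835


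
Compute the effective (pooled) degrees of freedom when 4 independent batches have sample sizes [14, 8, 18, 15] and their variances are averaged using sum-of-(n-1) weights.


nu = sum_i (n_i - 1)
nu = ((14 - 1) + (8 - 1) + (18 - 1) + (15 - 1))
nu = 13 + 7 + 17 + 14
nu = 51

51


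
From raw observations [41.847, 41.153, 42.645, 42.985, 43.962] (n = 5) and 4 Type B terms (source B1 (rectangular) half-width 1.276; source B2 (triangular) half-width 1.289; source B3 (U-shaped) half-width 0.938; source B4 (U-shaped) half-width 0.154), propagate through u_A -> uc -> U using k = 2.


mean = (41.847 + 41.153 + 42.645 + 42.985 + 43.962) / 5 = 42.5184
s = sqrt(sum((x - mean)^2)/(n-1)) = 1.0761992
u_A = s / sqrt(n) = 1.0761992 / sqrt(5) = 0.48129091
u_B1 = 1.276 / sqrt(3) = 0.73669894
u_B2 = 1.289 / sqrt(6) = 0.52623205
u_B3 = 0.938 / sqrt(2) = 0.66326616
u_B4 = 0.154 / sqrt(2) = 0.10889444
uc = sqrt(0.48129091^2 + 0.73669894^2 + 0.52623205^2 + 0.66326616^2 + 0.10889444^2) = 1.2259961
U = k * uc = 2 * 1.2259961
U = 2.4520

2.4520


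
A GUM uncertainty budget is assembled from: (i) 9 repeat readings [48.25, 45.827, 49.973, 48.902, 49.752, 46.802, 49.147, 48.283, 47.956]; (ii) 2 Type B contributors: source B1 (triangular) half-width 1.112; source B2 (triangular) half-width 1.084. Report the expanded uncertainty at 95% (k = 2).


mean = (48.25 + 45.827 + 49.973 + 48.902 + 49.752 + 46.802 + 49.147 + 48.283 + 47.956) / 9 = 48.32133333
s = sqrt(sum((x - mean)^2)/(n-1)) = 1.34461
u_A = s / sqrt(n) = 1.34461 / sqrt(9) = 0.44820333
u_B1 = 1.112 / sqrt(6) = 0.4539721
u_B2 = 1.084 / sqrt(6) = 0.44254115
uc = sqrt(0.44820333^2 + 0.4539721^2 + 0.44254115^2) = 0.77641456
U = k * uc = 2 * 0.77641456
U = 1.5528

1.5528


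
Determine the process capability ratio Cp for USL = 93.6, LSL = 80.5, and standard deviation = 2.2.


Cp = (USL - LSL) / (6 * sigma)
= (93.6 - 80.5) / (6 * 2.2)
= 13.1000 / 13.2000
= 0.9924

0.9924


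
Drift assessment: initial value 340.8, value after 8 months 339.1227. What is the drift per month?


rate = (v2 - v1) / months
= (339.1227 - 340.8) / 8
= -1.6773 / 8
= -0.2097

-0.2097


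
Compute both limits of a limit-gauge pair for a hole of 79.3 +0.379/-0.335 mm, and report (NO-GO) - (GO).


GO = nominal - lower_tol (smallest hole = maximum material condition)
GO = 79.3 - 0.335 = 78.965
NO-GO = nominal + upper_tol (largest hole = least material condition)
NO-GO = 79.3 + 0.379 = 79.679
spread = NO-GO - GO = 79.679 - 78.965 = 0.7140

0.7140


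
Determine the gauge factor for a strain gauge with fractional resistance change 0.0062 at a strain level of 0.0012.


GF = (dR/R) / epsilon
= 0.0062 / 0.0012
= 5.1667

5.1667


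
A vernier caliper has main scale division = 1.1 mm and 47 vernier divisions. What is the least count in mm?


LC = MSD / n_div
= 1.1 / 47
= 0.0234

0.0234


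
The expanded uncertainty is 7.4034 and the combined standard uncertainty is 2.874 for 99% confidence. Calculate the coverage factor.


k = U / uc
k = 7.4034 / 2.874
k = 2.576

2.576


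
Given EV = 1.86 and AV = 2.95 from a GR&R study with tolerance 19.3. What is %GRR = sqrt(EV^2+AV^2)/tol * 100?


GRR = sqrt(EV^2 + AV^2) = sqrt(1.86^2 + 2.95^2) = 3.4874202
%GRR = GRR / tol * 100 = 3.4874202 / 19.3 * 100
%GRR = 18.0695

18.0695


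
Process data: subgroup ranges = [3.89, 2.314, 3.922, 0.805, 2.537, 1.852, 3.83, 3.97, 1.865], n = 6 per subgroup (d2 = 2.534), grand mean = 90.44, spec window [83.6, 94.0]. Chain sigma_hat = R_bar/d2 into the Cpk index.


R_bar = (3.89 + 2.314 + 3.922 + 0.805 + 2.537 + 1.852 + 3.83 + 3.97 + 1.865) / 9 = 2.7761111
sigma = R_bar / d2 = 2.7761111 / 2.534 = 1.095545
Cp = (USL - LSL)/(6*sigma) = (94.0 - 83.6)/(6*1.095545) = 1.5822
Cpu = (94.0 - 90.44)/(3*1.095545) = 1.0832
Cpl = (90.44 - 83.6)/(3*1.095545) = 2.0812
Cpk = min(Cpu, Cpl) = 1.0832

1.0832


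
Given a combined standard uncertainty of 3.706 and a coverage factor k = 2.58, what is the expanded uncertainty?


U = k * uc
U = 2.58 * 3.706
U = 9.5615

9.5615


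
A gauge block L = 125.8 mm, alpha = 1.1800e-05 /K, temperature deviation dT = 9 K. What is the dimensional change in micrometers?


dL = L * alpha * dT
= 125.8 * 1.1800e-05 * 9
= 0.0133600 mm
dL_um = 0.0133600 * 1000 = 13.3600 um

13.3600


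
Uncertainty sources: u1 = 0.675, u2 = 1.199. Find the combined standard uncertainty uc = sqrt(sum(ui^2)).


uc = sqrt(0.675^2 + 1.199^2)
uc = sqrt(1.893226)
uc = 1.3759

1.3759


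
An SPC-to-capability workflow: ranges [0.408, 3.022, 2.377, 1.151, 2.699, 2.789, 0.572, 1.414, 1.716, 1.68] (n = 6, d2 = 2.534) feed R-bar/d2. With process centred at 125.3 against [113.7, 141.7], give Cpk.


R_bar = (0.408 + 3.022 + 2.377 + 1.151 + 2.699 + 2.789 + 0.572 + 1.414 + 1.716 + 1.68) / 10 = 1.7828
sigma = R_bar / d2 = 1.7828 / 2.534 = 0.7035517
Cp = (USL - LSL)/(6*sigma) = (141.7 - 113.7)/(6*0.7035517) = 6.6330
Cpu = (141.7 - 125.3)/(3*0.7035517) = 7.7701
Cpl = (125.3 - 113.7)/(3*0.7035517) = 5.4959
Cpk = min(Cpu, Cpl) = 5.4959

5.4959


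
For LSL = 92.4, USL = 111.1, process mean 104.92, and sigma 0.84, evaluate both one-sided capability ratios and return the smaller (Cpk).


Cpu = (USL - mean) / (3*sigma) = (111.1 - 104.92) / (3*0.84) = 2.4524
Cpl = (mean - LSL) / (3*sigma) = (104.92 - 92.4) / (3*0.84) = 4.9683
Cpk = min(Cpu, Cpl) = 2.4524

2.4524


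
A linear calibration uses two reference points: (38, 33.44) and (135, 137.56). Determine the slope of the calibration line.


slope = (y2 - y1) / (x2 - x1)
= (137.56 - 33.44) / (135 - 38)
= 104.1200 / 97
= 1.0734

1.0734


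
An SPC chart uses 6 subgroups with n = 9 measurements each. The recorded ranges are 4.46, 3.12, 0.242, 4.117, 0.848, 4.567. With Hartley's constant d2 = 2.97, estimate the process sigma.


R_bar = (4.46 + 3.12 + 0.242 + 4.117 + 0.848 + 4.567) / 6
R_bar = 17.354 / 6 = 2.8923333
sigma_hat = R_bar / d2 = 2.8923333 / 2.97 = 0.9738

0.9738


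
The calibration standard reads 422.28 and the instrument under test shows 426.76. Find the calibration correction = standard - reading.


Correction = standard - reading
= 422.28 - 426.76
= -4.4800

-4.4800


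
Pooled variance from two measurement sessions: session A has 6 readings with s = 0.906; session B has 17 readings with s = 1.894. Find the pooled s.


s_p = sqrt(((n1-1)*s1^2 + (n2-1)*s2^2) / (n1+n2-2))
numerator = (6-1)*0.906^2 + (17-1)*1.894^2 = 4.10418 + 57.395776 = 61.499956
denominator = 6 + 17 - 2 = 21
s_p^2 = 61.499956 / 21 = 2.9285693
s_p = sqrt(2.9285693) = 1.7113

1.7113


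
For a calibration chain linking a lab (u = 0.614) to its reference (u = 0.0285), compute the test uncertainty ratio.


TUR = u_lab / u_ref
= 0.614 / 0.0285
= 21.5439

21.5439


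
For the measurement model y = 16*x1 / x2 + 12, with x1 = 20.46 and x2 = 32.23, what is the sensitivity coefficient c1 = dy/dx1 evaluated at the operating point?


y = 16*x1 / x2 + 12
dy/dx1 = 16/x2
Evaluate at x2 = 32.23: c1 = 16 / 32.23
c1 = 0.4964

0.4964


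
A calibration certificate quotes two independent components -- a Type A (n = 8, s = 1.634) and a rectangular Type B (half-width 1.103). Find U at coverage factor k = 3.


u_A = s / sqrt(n) = 1.634 / sqrt(8) = 0.57770624
u_B = half_width / sqrt(3) = 1.103 / sqrt(3) = 0.63681735
uc = sqrt(u_A^2 + u_B^2) = sqrt(0.57770624^2 + 0.63681735^2) = 0.85981442
U = k * uc = 3 * 0.85981442
U = 2.5794

2.5794


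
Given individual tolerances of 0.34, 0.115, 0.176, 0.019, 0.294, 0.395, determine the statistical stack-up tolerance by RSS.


RSS = sqrt(0.34^2 + 0.115^2 + 0.176^2 + 0.019^2 + 0.294^2 + 0.395^2)
= sqrt(0.402623)
= 0.6345

0.6345


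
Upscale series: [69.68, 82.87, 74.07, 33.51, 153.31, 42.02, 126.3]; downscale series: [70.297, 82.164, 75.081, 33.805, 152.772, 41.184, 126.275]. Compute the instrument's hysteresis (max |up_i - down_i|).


|69.68 - 70.297| = 0.6170
|82.87 - 82.164| = 0.7060
|74.07 - 75.081| = 1.0110
|33.51 - 33.805| = 0.2950
|153.31 - 152.772| = 0.5380
|42.02 - 41.184| = 0.8360
|126.3 - 126.275| = 0.0250
hysteresis = max(diffs) = 1.0110

1.0110


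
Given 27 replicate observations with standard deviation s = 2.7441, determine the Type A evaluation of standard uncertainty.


u_A = s / sqrt(n)
u_A = 2.7441 / sqrt(27)
u_A = 2.7441 / 5.1961524
u_A = 0.5281

0.5281


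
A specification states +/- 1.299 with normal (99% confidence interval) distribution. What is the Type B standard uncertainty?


u_B = half_width / 2.576
u_B = 1.299 / 2.576
u_B = 0.5043

0.5043


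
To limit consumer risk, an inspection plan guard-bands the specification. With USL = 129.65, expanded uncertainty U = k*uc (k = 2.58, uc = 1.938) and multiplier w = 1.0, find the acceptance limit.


U = k * uc = 2.58 * 1.938 = 5.00004
guard band g = w * U = 1.0 * 5.00004 = 5.00004
AL = USL - g = 129.65 - 5.00004
AL = 124.6500

124.6500


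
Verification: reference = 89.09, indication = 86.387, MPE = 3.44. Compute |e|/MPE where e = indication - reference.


e = indication - reference = 86.387 - 89.09 = -2.7030
|e| = 2.7030
ratio = |e| / MPE = 2.7030 / 3.44
ratio = 0.7858

0.7858


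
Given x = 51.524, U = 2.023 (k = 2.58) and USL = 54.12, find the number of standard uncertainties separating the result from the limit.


u = U / k = 2.023 / 2.58 = 0.78410853
margin = |USL - x| = |54.12 - 51.524| = 2.596
z = margin / u = 2.596 / 0.78410853
z = 3.3108

3.3108


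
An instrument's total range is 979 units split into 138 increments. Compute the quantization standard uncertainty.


resolution = range / divisions
resolution = 979 / 138 = 7.0942029
u_res = resolution / (2*sqrt(3))
u_res = 7.0942029 / 3.4641016
u_res = 2.0479

2.0479


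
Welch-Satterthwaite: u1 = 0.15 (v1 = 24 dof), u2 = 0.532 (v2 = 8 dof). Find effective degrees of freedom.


uc = sqrt(u1^2 + u2^2) = sqrt(0.15^2 + 0.532^2) = 0.55274225
v_eff = uc^4 / (u1^4/v1 + u2^4/v2)
= 0.55274225^4 / (0.15^4/24 + 0.532^4/8)
= 0.093344911 / 0.010033917
v_eff = 9.3029

9.3029


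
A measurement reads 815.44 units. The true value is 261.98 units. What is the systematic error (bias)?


Systematic error = measured - true
= 815.44 - 261.98
= 553.4600

553.4600


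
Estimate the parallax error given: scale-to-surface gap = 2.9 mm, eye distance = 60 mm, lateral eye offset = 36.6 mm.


error = h * offset / d
= 2.9 * 36.6 / 60
= 1.7690

1.7690


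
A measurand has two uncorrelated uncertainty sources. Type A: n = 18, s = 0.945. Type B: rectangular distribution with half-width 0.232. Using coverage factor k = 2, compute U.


u_A = s / sqrt(n) = 0.945 / sqrt(18) = 0.22273864
u_B = half_width / sqrt(3) = 0.232 / sqrt(3) = 0.13394526
uc = sqrt(u_A^2 + u_B^2) = sqrt(0.22273864^2 + 0.13394526^2) = 0.2599112
U = k * uc = 2 * 0.2599112
U = 0.5198

0.5198


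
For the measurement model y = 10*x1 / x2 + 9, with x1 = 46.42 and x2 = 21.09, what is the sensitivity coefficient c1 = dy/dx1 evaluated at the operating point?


y = 10*x1 / x2 + 9
dy/dx1 = 10/x2
Evaluate at x2 = 21.09: c1 = 10 / 21.09
c1 = 0.4742

0.4742


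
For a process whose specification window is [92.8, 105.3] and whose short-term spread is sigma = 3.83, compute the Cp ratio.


Cp = (USL - LSL) / (6 * sigma)
= (105.3 - 92.8) / (6 * 3.83)
= 12.5000 / 22.9800
= 0.5440

0.5440


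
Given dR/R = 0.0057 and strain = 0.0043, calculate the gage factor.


GF = (dR/R) / epsilon
= 0.0057 / 0.0043
= 1.3256

1.3256


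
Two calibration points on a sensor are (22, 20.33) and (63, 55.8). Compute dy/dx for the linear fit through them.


slope = (y2 - y1) / (x2 - x1)
= (55.8 - 20.33) / (63 - 22)
= 35.4700 / 41
= 0.8651

0.8651


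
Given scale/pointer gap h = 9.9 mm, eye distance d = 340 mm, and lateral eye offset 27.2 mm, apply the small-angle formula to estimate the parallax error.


error = h * offset / d
= 9.9 * 27.2 / 340
= 0.7920

0.7920


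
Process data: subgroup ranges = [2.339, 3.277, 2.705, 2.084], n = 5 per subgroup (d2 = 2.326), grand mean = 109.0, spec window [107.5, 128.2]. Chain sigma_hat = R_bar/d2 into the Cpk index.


R_bar = (2.339 + 3.277 + 2.705 + 2.084) / 4 = 2.60125
sigma = R_bar / d2 = 2.60125 / 2.326 = 1.1183362
Cp = (USL - LSL)/(6*sigma) = (128.2 - 107.5)/(6*1.1183362) = 3.0849
Cpu = (128.2 - 109.0)/(3*1.1183362) = 5.7228
Cpl = (109.0 - 107.5)/(3*1.1183362) = 0.4471
Cpk = min(Cpu, Cpl) = 0.4471

0.4471


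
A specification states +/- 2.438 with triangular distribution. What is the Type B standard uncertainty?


u_B = half_width / sqrt(6)
u_B = 2.438 / 2.4494897
u_B = 0.9953

0.9953


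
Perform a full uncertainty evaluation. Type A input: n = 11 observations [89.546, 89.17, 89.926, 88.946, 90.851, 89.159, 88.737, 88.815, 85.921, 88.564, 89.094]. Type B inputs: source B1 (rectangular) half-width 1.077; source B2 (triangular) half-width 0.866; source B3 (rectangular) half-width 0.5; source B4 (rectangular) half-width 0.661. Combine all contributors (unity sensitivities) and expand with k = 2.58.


mean = (89.546 + 89.17 + 89.926 + 88.946 + 90.851 + 89.159 + 88.737 + 88.815 + 85.921 + 88.564 + 89.094) / 11 = 88.97536364
s = sqrt(sum((x - mean)^2)/(n-1)) = 1.2006157
u_A = s / sqrt(n) = 1.2006157 / sqrt(11) = 0.36199925
u_B1 = 1.077 / sqrt(3) = 0.62180624
u_B2 = 0.866 / sqrt(6) = 0.35354302
u_B3 = 0.5 / sqrt(3) = 0.28867513
u_B4 = 0.661 / sqrt(3) = 0.38162853
uc = sqrt(0.36199925^2 + 0.62180624^2 + 0.35354302^2 + 0.28867513^2 + 0.38162853^2) = 0.93362347
U = k * uc = 2.58 * 0.93362347
U = 2.4087

2.4087


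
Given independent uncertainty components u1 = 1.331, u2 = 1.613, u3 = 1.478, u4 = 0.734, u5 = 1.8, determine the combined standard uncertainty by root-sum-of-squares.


uc = sqrt(1.331^2 + 1.613^2 + 1.478^2 + 0.734^2 + 1.8^2)
uc = sqrt(10.33657)
uc = 3.2151

3.2151


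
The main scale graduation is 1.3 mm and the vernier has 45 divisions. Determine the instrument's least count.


LC = MSD / n_div
= 1.3 / 45
= 0.0289

0.0289


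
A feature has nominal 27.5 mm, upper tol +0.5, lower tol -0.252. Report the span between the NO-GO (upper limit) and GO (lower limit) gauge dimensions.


GO = nominal - lower_tol (smallest hole = maximum material condition)
GO = 27.5 - 0.252 = 27.248
NO-GO = nominal + upper_tol (largest hole = least material condition)
NO-GO = 27.5 + 0.5 = 28.0
spread = NO-GO - GO = 28.0 - 27.248 = 0.7520

0.7520


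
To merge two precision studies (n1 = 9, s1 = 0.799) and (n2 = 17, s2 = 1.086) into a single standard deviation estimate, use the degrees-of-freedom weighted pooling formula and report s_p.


s_p = sqrt(((n1-1)*s1^2 + (n2-1)*s2^2) / (n1+n2-2))
numerator = (9-1)*0.799^2 + (17-1)*1.086^2 = 5.107208 + 18.870336 = 23.977544
denominator = 9 + 17 - 2 = 24
s_p^2 = 23.977544 / 24 = 0.99906433
s_p = sqrt(0.99906433) = 0.9995

0.9995


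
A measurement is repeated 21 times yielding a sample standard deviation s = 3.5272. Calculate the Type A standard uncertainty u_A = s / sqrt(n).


u_A = s / sqrt(n)
u_A = 3.5272 / sqrt(21)
u_A = 3.5272 / 4.5825757
u_A = 0.7697

0.7697


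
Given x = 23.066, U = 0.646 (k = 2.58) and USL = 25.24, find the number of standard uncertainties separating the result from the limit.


u = U / k = 0.646 / 2.58 = 0.2503876
margin = |USL - x| = |25.24 - 23.066| = 2.174
z = margin / u = 2.174 / 0.2503876
z = 8.6825

8.6825


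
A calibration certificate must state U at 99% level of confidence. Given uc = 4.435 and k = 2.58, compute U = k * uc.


U = k * uc
U = 2.58 * 4.435
U = 11.4423

11.4423


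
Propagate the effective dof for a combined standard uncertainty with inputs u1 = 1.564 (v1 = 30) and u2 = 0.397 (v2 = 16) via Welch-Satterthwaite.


uc = sqrt(u1^2 + u2^2) = sqrt(1.564^2 + 0.397^2) = 1.6136
v_eff = uc^4 / (u1^4/v1 + u2^4/v2)
= 1.6136^4 / (1.564^4/30 + 0.397^4/16)
= 6.7792795 / 0.20099873
v_eff = 33.7280

33.7280


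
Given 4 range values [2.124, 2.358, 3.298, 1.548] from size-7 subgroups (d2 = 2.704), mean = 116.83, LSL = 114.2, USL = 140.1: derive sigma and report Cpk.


R_bar = (2.124 + 2.358 + 3.298 + 1.548) / 4 = 2.332
sigma = R_bar / d2 = 2.332 / 2.704 = 0.86242604
Cp = (USL - LSL)/(6*sigma) = (140.1 - 114.2)/(6*0.86242604) = 5.0053
Cpu = (140.1 - 116.83)/(3*0.86242604) = 8.9940
Cpl = (116.83 - 114.2)/(3*0.86242604) = 1.0165
Cpk = min(Cpu, Cpl) = 1.0165

1.0165


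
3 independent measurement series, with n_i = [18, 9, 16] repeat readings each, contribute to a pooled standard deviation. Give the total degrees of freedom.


nu = sum_i (n_i - 1)
nu = ((18 - 1) + (9 - 1) + (16 - 1))
nu = 17 + 8 + 15
nu = 40

40


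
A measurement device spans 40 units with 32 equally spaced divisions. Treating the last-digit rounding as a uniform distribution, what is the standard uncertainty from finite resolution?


resolution = range / divisions
resolution = 40 / 32 = 1.25
u_res = resolution / (2*sqrt(3))
u_res = 1.25 / 3.4641016
u_res = 0.3608

0.3608


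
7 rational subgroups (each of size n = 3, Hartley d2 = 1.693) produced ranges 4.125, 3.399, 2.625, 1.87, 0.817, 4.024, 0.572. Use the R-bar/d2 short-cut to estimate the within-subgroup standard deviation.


R_bar = (4.125 + 3.399 + 2.625 + 1.87 + 0.817 + 4.024 + 0.572) / 7
R_bar = 17.432 / 7 = 2.4902857
sigma_hat = R_bar / d2 = 2.4902857 / 1.693 = 1.4709

1.4709


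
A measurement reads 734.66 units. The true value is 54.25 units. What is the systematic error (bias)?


Systematic error = measured - true
= 734.66 - 54.25
= 680.4100

680.4100


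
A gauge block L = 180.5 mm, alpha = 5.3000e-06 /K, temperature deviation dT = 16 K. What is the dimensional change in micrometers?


dL = L * alpha * dT
= 180.5 * 5.3000e-06 * 16
= 0.0153064 mm
dL_um = 0.0153064 * 1000 = 15.3064 um

15.3064


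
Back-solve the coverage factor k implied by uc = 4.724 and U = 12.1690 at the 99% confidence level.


k = U / uc
k = 12.1690 / 4.724
k = 2.576

2.576


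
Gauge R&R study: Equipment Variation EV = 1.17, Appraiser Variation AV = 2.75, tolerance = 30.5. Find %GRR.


GRR = sqrt(EV^2 + AV^2) = sqrt(1.17^2 + 2.75^2) = 2.9885448
%GRR = GRR / tol * 100 = 2.9885448 / 30.5 * 100
%GRR = 9.7985

9.7985


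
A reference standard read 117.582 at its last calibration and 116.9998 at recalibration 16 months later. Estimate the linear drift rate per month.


rate = (v2 - v1) / months
= (116.9998 - 117.582) / 16
= -0.5822 / 16
= -0.0364

-0.0364
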